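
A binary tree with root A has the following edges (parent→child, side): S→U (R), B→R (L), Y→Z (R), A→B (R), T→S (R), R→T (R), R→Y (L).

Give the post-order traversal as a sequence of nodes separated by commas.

Post-order visits the left subtree, then the right subtree, then the node.
At A: no left child.
At A: go right to B.
  At B: go left to R.
    At R: go left to Y.
      At Y: no left child.
      At Y: go right to Z.
        Z is a leaf — visit Z.
      Visit Y.
    At R: go right to T.
      At T: no left child.
      At T: go right to S.
        At S: no left child.
        At S: go right to U.
          U is a leaf — visit U.
        Visit S.
      Visit T.
    Visit R.
  At B: no right child.
  Visit B.
Visit A.

Z, Y, U, S, T, R, B, A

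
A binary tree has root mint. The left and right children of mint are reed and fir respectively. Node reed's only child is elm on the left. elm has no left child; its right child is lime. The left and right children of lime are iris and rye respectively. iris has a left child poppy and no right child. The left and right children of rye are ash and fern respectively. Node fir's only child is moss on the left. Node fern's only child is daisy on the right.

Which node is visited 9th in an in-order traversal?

reed

In-order visits the left subtree, then the node, then the right subtree.
At mint: go left to reed.
  At reed: go left to elm.
    At elm: no left child.
    Visit elm.
    At elm: go right to lime.
      At lime: go left to iris.
        At iris: go left to poppy.
          poppy is a leaf — visit poppy.
        Visit iris.
        At iris: no right child.
      Visit lime.
      At lime: go right to rye.
        At rye: go left to ash.
          ash is a leaf — visit ash.
        Visit rye.
        At rye: go right to fern.
          At fern: no left child.
          Visit fern.
          At fern: go right to daisy.
            daisy is a leaf — visit daisy.
  Visit reed.
  At reed: no right child.
Visit mint.
At mint: go right to fir.
  At fir: go left to moss.
    moss is a leaf — visit moss.
  Visit fir.
  At fir: no right child.
Full in-order sequence: elm, poppy, iris, lime, ash, rye, fern, daisy, reed, mint, moss, fir.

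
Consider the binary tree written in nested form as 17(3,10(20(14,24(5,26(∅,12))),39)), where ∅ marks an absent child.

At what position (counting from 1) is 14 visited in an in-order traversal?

In-order visits the left subtree, then the node, then the right subtree.
At 17: go left to 3.
  3 is a leaf — visit 3.
Visit 17.
At 17: go right to 10.
  At 10: go left to 20.
    At 20: go left to 14.
      14 is a leaf — visit 14.
    Visit 20.
    At 20: go right to 24.
      At 24: go left to 5.
        5 is a leaf — visit 5.
      Visit 24.
      At 24: go right to 26.
        At 26: no left child.
        Visit 26.
        At 26: go right to 12.
          12 is a leaf — visit 12.
  Visit 10.
  At 10: go right to 39.
    39 is a leaf — visit 39.
Full in-order sequence: 3, 17, 14, 20, 5, 24, 26, 12, 10, 39.

3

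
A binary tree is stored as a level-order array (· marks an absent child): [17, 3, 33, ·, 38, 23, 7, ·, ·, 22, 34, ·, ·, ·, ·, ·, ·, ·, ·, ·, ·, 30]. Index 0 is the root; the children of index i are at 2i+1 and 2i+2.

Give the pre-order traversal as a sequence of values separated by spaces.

17 3 38 22 34 30 33 23 7

Pre-order visits the node, then its left subtree, then its right subtree.
Visit 17.
At 17: go left to 3.
  Visit 3.
  At 3: no left child.
  At 3: go right to 38.
    Visit 38.
    At 38: go left to 22.
      22 is a leaf — visit 22.
    At 38: go right to 34.
      Visit 34.
      At 34: go left to 30.
        30 is a leaf — visit 30.
      At 34: no right child.
At 17: go right to 33.
  Visit 33.
  At 33: go left to 23.
    23 is a leaf — visit 23.
  At 33: go right to 7.
    7 is a leaf — visit 7.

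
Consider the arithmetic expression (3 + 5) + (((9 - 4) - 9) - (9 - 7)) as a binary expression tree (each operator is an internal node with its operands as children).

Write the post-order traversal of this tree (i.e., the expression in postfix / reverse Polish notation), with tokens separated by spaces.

3 5 + 9 4 - 9 - 9 7 - - +

Post-order on an expression tree gives postfix notation: for each operator, emit left operand, right operand, then the operator.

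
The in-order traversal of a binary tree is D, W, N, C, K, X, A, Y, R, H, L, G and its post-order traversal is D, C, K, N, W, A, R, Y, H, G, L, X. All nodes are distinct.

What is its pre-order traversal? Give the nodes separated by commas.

X, W, D, N, K, C, L, H, Y, A, R, G

The last element of post-order is the root; it splits in-order into left and right subtrees.
Root X: left subtree has 5 nodes {D, W, N, C, K}, right has 6 {A, Y, R, H, L, G}.
  Root W: left subtree has 1 node {D}, right has 3 {N, C, K}.
    Root N: left subtree has 0 nodes { }, right has 2 {C, K}.
      Root K: left subtree has 1 node {C}, right has 0 { }.
  Root L: left subtree has 4 nodes {A, Y, R, H}, right has 1 {G}.
    Root H: left subtree has 3 nodes {A, Y, R}, right has 0 { }.
      Root Y: left subtree has 1 node {A}, right has 1 {R}.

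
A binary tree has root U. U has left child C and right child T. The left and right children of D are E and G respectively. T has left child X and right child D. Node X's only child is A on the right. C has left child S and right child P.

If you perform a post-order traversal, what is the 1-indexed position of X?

Post-order visits the left subtree, then the right subtree, then the node.
At U: go left to C.
  At C: go left to S.
    S is a leaf — visit S.
  At C: go right to P.
    P is a leaf — visit P.
  Visit C.
At U: go right to T.
  At T: go left to X.
    At X: no left child.
    At X: go right to A.
      A is a leaf — visit A.
    Visit X.
  At T: go right to D.
    At D: go left to E.
      E is a leaf — visit E.
    At D: go right to G.
      G is a leaf — visit G.
    Visit D.
  Visit T.
Visit U.
Full post-order sequence: S, P, C, A, X, E, G, D, T, U.

5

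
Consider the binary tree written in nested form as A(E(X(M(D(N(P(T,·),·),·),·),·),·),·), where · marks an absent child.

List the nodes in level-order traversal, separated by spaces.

A E X M D N P T

Level-order visits nodes level by level from the root, left to right within each level.
Level 0: A
Level 1: E
Level 2: X
Level 3: M
Level 4: D
Level 5: N
Level 6: P
Level 7: T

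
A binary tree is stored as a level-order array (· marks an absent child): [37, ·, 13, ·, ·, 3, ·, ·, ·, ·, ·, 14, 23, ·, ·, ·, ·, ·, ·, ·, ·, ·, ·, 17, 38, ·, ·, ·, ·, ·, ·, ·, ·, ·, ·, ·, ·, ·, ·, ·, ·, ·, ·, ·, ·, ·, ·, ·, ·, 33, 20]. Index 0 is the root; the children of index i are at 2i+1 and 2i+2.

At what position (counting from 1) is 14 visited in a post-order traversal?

5

Post-order visits the left subtree, then the right subtree, then the node.
At 37: no left child.
At 37: go right to 13.
  At 13: go left to 3.
    At 3: go left to 14.
      At 14: go left to 17.
        17 is a leaf — visit 17.
      At 14: go right to 38.
        At 38: go left to 33.
          33 is a leaf — visit 33.
        At 38: go right to 20.
          20 is a leaf — visit 20.
        Visit 38.
      Visit 14.
    At 3: go right to 23.
      23 is a leaf — visit 23.
    Visit 3.
  At 13: no right child.
  Visit 13.
Visit 37.
Full post-order sequence: 17, 33, 20, 38, 14, 23, 3, 13, 37.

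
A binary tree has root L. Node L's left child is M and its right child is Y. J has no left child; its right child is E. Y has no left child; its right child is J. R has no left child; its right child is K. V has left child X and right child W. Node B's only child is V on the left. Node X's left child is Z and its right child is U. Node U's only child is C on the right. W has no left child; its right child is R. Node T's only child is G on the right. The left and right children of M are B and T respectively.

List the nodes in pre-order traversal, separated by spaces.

L M B V X Z U C W R K T G Y J E

Pre-order visits the node, then its left subtree, then its right subtree.
Visit L.
At L: go left to M.
  Visit M.
  At M: go left to B.
    Visit B.
    At B: go left to V.
      Visit V.
      At V: go left to X.
        Visit X.
        At X: go left to Z.
          Z is a leaf — visit Z.
        At X: go right to U.
          Visit U.
          At U: no left child.
          At U: go right to C.
            C is a leaf — visit C.
      At V: go right to W.
        Visit W.
        At W: no left child.
        At W: go right to R.
          Visit R.
          At R: no left child.
          At R: go right to K.
            K is a leaf — visit K.
    At B: no right child.
  At M: go right to T.
    Visit T.
    At T: no left child.
    At T: go right to G.
      G is a leaf — visit G.
At L: go right to Y.
  Visit Y.
  At Y: no left child.
  At Y: go right to J.
    Visit J.
    At J: no left child.
    At J: go right to E.
      E is a leaf — visit E.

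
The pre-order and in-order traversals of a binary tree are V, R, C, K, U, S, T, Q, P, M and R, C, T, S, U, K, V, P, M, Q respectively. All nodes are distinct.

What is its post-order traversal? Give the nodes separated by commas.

The first element of pre-order is the root; it splits in-order into left and right subtrees.
Root V: left subtree has 6 nodes {R, C, T, S, U, K}, right has 3 {P, M, Q}.
  Root R: left subtree has 0 nodes { }, right has 5 {C, T, S, U, K}.
    Root C: left subtree has 0 nodes { }, right has 4 {T, S, U, K}.
      Root K: left subtree has 3 nodes {T, S, U}, right has 0 { }.
        Root U: left subtree has 2 nodes {T, S}, right has 0 { }.
          Root S: left subtree has 1 node {T}, right has 0 { }.
  Root Q: left subtree has 2 nodes {P, M}, right has 0 { }.
    Root P: left subtree has 0 nodes { }, right has 1 {M}.

T, S, U, K, C, R, M, P, Q, V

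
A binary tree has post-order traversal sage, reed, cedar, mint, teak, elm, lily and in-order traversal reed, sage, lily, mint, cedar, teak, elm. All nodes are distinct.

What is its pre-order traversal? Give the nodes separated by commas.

The last element of post-order is the root; it splits in-order into left and right subtrees.
Root lily: left subtree has 2 nodes {reed, sage}, right has 4 {mint, cedar, teak, elm}.
  Root reed: left subtree has 0 nodes { }, right has 1 {sage}.
  Root elm: left subtree has 3 nodes {mint, cedar, teak}, right has 0 { }.
    Root teak: left subtree has 2 nodes {mint, cedar}, right has 0 { }.
      Root mint: left subtree has 0 nodes { }, right has 1 {cedar}.

lily, reed, sage, elm, teak, mint, cedar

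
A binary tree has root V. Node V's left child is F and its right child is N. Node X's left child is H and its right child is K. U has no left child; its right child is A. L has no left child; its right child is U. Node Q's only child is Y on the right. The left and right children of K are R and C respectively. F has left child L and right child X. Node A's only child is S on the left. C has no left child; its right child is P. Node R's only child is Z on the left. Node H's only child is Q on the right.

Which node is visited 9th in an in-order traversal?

In-order visits the left subtree, then the node, then the right subtree.
At V: go left to F.
  At F: go left to L.
    At L: no left child.
    Visit L.
    At L: go right to U.
      At U: no left child.
      Visit U.
      At U: go right to A.
        At A: go left to S.
          S is a leaf — visit S.
        Visit A.
        At A: no right child.
  Visit F.
  At F: go right to X.
    At X: go left to H.
      At H: no left child.
      Visit H.
      At H: go right to Q.
        At Q: no left child.
        Visit Q.
        At Q: go right to Y.
          Y is a leaf — visit Y.
    Visit X.
    At X: go right to K.
      At K: go left to R.
        At R: go left to Z.
          Z is a leaf — visit Z.
        Visit R.
        At R: no right child.
      Visit K.
      At K: go right to C.
        At C: no left child.
        Visit C.
        At C: go right to P.
          P is a leaf — visit P.
Visit V.
At V: go right to N.
  N is a leaf — visit N.
Full in-order sequence: L, U, S, A, F, H, Q, Y, X, Z, R, K, C, P, V, N.

X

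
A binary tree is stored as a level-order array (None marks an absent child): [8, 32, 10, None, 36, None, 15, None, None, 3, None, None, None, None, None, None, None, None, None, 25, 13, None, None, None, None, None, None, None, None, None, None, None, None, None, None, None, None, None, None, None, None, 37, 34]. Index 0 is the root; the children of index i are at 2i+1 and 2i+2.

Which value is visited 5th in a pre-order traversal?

25

Pre-order visits the node, then its left subtree, then its right subtree.
Visit 8.
At 8: go left to 32.
  Visit 32.
  At 32: no left child.
  At 32: go right to 36.
    Visit 36.
    At 36: go left to 3.
      Visit 3.
      At 3: go left to 25.
        25 is a leaf — visit 25.
      At 3: go right to 13.
        Visit 13.
        At 13: go left to 37.
          37 is a leaf — visit 37.
        At 13: go right to 34.
          34 is a leaf — visit 34.
    At 36: no right child.
At 8: go right to 10.
  Visit 10.
  At 10: no left child.
  At 10: go right to 15.
    15 is a leaf — visit 15.
Full pre-order sequence: 8, 32, 36, 3, 25, 13, 37, 34, 10, 15.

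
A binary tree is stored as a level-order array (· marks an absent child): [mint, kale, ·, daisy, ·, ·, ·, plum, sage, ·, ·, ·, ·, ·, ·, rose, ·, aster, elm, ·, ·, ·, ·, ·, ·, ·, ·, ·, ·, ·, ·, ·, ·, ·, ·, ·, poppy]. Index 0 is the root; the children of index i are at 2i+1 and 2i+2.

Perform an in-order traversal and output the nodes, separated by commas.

rose, plum, daisy, aster, poppy, sage, elm, kale, mint

In-order visits the left subtree, then the node, then the right subtree.
At mint: go left to kale.
  At kale: go left to daisy.
    At daisy: go left to plum.
      At plum: go left to rose.
        rose is a leaf — visit rose.
      Visit plum.
      At plum: no right child.
    Visit daisy.
    At daisy: go right to sage.
      At sage: go left to aster.
        At aster: no left child.
        Visit aster.
        At aster: go right to poppy.
          poppy is a leaf — visit poppy.
      Visit sage.
      At sage: go right to elm.
        elm is a leaf — visit elm.
  Visit kale.
  At kale: no right child.
Visit mint.
At mint: no right child.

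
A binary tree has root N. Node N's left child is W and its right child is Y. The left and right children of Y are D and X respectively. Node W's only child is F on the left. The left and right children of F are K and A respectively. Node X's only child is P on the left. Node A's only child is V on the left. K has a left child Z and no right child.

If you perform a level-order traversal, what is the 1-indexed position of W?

2

Level-order visits nodes level by level from the root, left to right within each level.
Level 0: N
Level 1: W, Y
Level 2: F, D, X
Level 3: K, A, P
Level 4: Z, V
Full level-order sequence: N, W, Y, F, D, X, K, A, P, Z, V.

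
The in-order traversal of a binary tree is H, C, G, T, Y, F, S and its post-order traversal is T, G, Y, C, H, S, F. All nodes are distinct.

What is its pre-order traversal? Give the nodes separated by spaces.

F H C Y G T S

The last element of post-order is the root; it splits in-order into left and right subtrees.
Root F: left subtree has 5 nodes {H, C, G, T, Y}, right has 1 {S}.
  Root H: left subtree has 0 nodes { }, right has 4 {C, G, T, Y}.
    Root C: left subtree has 0 nodes { }, right has 3 {G, T, Y}.
      Root Y: left subtree has 2 nodes {G, T}, right has 0 { }.
        Root G: left subtree has 0 nodes { }, right has 1 {T}.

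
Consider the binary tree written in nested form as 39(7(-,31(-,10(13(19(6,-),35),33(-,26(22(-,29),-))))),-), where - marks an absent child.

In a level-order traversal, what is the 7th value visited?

Level-order visits nodes level by level from the root, left to right within each level.
Level 0: 39
Level 1: 7
Level 2: 31
Level 3: 10
Level 4: 13, 33
Level 5: 19, 35, 26
Level 6: 6, 22
Level 7: 29
Full level-order sequence: 39, 7, 31, 10, 13, 33, 19, 35, 26, 6, 22, 29.

19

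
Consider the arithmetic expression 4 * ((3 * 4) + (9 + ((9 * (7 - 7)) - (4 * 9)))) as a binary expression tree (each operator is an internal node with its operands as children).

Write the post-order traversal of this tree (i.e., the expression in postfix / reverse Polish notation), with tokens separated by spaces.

Post-order on an expression tree gives postfix notation: for each operator, emit left operand, right operand, then the operator.

4 3 4 * 9 9 7 7 - * 4 9 * - + + *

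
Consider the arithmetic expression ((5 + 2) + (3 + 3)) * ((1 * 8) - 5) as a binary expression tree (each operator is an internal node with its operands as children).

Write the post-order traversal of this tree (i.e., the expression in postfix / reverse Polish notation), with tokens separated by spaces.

Post-order on an expression tree gives postfix notation: for each operator, emit left operand, right operand, then the operator.

5 2 + 3 3 + + 1 8 * 5 - *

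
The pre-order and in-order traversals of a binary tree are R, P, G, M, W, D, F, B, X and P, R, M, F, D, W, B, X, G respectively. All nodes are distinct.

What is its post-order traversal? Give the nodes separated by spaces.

P F D X B W M G R

The first element of pre-order is the root; it splits in-order into left and right subtrees.
Root R: left subtree has 1 node {P}, right has 7 {M, F, D, W, B, X, G}.
  Root G: left subtree has 6 nodes {M, F, D, W, B, X}, right has 0 { }.
    Root M: left subtree has 0 nodes { }, right has 5 {F, D, W, B, X}.
      Root W: left subtree has 2 nodes {F, D}, right has 2 {B, X}.
        Root D: left subtree has 1 node {F}, right has 0 { }.
        Root B: left subtree has 0 nodes { }, right has 1 {X}.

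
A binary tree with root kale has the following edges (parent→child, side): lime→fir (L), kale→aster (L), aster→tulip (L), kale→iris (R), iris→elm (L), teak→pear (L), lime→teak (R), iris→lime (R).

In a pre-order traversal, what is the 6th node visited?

Pre-order visits the node, then its left subtree, then its right subtree.
Visit kale.
At kale: go left to aster.
  Visit aster.
  At aster: go left to tulip.
    tulip is a leaf — visit tulip.
  At aster: no right child.
At kale: go right to iris.
  Visit iris.
  At iris: go left to elm.
    elm is a leaf — visit elm.
  At iris: go right to lime.
    Visit lime.
    At lime: go left to fir.
      fir is a leaf — visit fir.
    At lime: go right to teak.
      Visit teak.
      At teak: go left to pear.
        pear is a leaf — visit pear.
      At teak: no right child.
Full pre-order sequence: kale, aster, tulip, iris, elm, lime, fir, teak, pear.

lime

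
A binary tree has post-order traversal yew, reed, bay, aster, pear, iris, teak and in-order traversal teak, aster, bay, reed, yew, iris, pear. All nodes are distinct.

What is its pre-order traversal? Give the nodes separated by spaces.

teak iris aster bay reed yew pear

The last element of post-order is the root; it splits in-order into left and right subtrees.
Root teak: left subtree has 0 nodes { }, right has 6 {aster, bay, reed, yew, iris, pear}.
  Root iris: left subtree has 4 nodes {aster, bay, reed, yew}, right has 1 {pear}.
    Root aster: left subtree has 0 nodes { }, right has 3 {bay, reed, yew}.
      Root bay: left subtree has 0 nodes { }, right has 2 {reed, yew}.
        Root reed: left subtree has 0 nodes { }, right has 1 {yew}.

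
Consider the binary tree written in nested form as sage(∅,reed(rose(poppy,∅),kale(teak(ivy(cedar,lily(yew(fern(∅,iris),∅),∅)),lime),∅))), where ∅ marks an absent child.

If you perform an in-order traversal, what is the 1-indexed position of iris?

In-order visits the left subtree, then the node, then the right subtree.
At sage: no left child.
Visit sage.
At sage: go right to reed.
  At reed: go left to rose.
    At rose: go left to poppy.
      poppy is a leaf — visit poppy.
    Visit rose.
    At rose: no right child.
  Visit reed.
  At reed: go right to kale.
    At kale: go left to teak.
      At teak: go left to ivy.
        At ivy: go left to cedar.
          cedar is a leaf — visit cedar.
        Visit ivy.
        At ivy: go right to lily.
          At lily: go left to yew.
            At yew: go left to fern.
              At fern: no left child.
              Visit fern.
              At fern: go right to iris.
                iris is a leaf — visit iris.
            Visit yew.
            At yew: no right child.
          Visit lily.
          At lily: no right child.
      Visit teak.
      At teak: go right to lime.
        lime is a leaf — visit lime.
    Visit kale.
    At kale: no right child.
Full in-order sequence: sage, poppy, rose, reed, cedar, ivy, fern, iris, yew, lily, teak, lime, kale.

8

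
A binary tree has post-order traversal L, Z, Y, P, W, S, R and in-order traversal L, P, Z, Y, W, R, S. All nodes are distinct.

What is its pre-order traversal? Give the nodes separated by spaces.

The last element of post-order is the root; it splits in-order into left and right subtrees.
Root R: left subtree has 5 nodes {L, P, Z, Y, W}, right has 1 {S}.
  Root W: left subtree has 4 nodes {L, P, Z, Y}, right has 0 { }.
    Root P: left subtree has 1 node {L}, right has 2 {Z, Y}.
      Root Y: left subtree has 1 node {Z}, right has 0 { }.

R W P L Y Z S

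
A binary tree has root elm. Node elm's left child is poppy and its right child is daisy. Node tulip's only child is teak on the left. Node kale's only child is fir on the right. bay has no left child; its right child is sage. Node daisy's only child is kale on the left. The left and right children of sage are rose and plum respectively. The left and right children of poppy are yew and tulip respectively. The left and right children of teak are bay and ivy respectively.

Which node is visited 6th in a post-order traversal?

ivy

Post-order visits the left subtree, then the right subtree, then the node.
At elm: go left to poppy.
  At poppy: go left to yew.
    yew is a leaf — visit yew.
  At poppy: go right to tulip.
    At tulip: go left to teak.
      At teak: go left to bay.
        At bay: no left child.
        At bay: go right to sage.
          At sage: go left to rose.
            rose is a leaf — visit rose.
          At sage: go right to plum.
            plum is a leaf — visit plum.
          Visit sage.
        Visit bay.
      At teak: go right to ivy.
        ivy is a leaf — visit ivy.
      Visit teak.
    At tulip: no right child.
    Visit tulip.
  Visit poppy.
At elm: go right to daisy.
  At daisy: go left to kale.
    At kale: no left child.
    At kale: go right to fir.
      fir is a leaf — visit fir.
    Visit kale.
  At daisy: no right child.
  Visit daisy.
Visit elm.
Full post-order sequence: yew, rose, plum, sage, bay, ivy, teak, tulip, poppy, fir, kale, daisy, elm.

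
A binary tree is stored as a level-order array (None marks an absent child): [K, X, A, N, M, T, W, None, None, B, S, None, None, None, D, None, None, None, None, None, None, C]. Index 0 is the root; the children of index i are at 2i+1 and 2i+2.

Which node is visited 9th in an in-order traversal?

A

In-order visits the left subtree, then the node, then the right subtree.
At K: go left to X.
  At X: go left to N.
    N is a leaf — visit N.
  Visit X.
  At X: go right to M.
    At M: go left to B.
      B is a leaf — visit B.
    Visit M.
    At M: go right to S.
      At S: go left to C.
        C is a leaf — visit C.
      Visit S.
      At S: no right child.
Visit K.
At K: go right to A.
  At A: go left to T.
    T is a leaf — visit T.
  Visit A.
  At A: go right to W.
    At W: no left child.
    Visit W.
    At W: go right to D.
      D is a leaf — visit D.
Full in-order sequence: N, X, B, M, C, S, K, T, A, W, D.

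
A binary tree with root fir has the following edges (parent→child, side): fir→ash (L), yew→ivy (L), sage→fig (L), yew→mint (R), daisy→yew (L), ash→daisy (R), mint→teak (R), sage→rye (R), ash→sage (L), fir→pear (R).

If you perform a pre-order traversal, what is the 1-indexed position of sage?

Pre-order visits the node, then its left subtree, then its right subtree.
Visit fir.
At fir: go left to ash.
  Visit ash.
  At ash: go left to sage.
    Visit sage.
    At sage: go left to fig.
      fig is a leaf — visit fig.
    At sage: go right to rye.
      rye is a leaf — visit rye.
  At ash: go right to daisy.
    Visit daisy.
    At daisy: go left to yew.
      Visit yew.
      At yew: go left to ivy.
        ivy is a leaf — visit ivy.
      At yew: go right to mint.
        Visit mint.
        At mint: no left child.
        At mint: go right to teak.
          teak is a leaf — visit teak.
    At daisy: no right child.
At fir: go right to pear.
  pear is a leaf — visit pear.
Full pre-order sequence: fir, ash, sage, fig, rye, daisy, yew, ivy, mint, teak, pear.

3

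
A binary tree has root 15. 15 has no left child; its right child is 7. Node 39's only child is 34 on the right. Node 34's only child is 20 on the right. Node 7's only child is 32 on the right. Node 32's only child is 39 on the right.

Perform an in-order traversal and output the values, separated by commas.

15, 7, 32, 39, 34, 20

In-order visits the left subtree, then the node, then the right subtree.
At 15: no left child.
Visit 15.
At 15: go right to 7.
  At 7: no left child.
  Visit 7.
  At 7: go right to 32.
    At 32: no left child.
    Visit 32.
    At 32: go right to 39.
      At 39: no left child.
      Visit 39.
      At 39: go right to 34.
        At 34: no left child.
        Visit 34.
        At 34: go right to 20.
          20 is a leaf — visit 20.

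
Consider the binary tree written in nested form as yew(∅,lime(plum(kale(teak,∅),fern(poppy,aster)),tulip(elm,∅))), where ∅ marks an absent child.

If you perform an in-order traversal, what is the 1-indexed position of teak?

In-order visits the left subtree, then the node, then the right subtree.
At yew: no left child.
Visit yew.
At yew: go right to lime.
  At lime: go left to plum.
    At plum: go left to kale.
      At kale: go left to teak.
        teak is a leaf — visit teak.
      Visit kale.
      At kale: no right child.
    Visit plum.
    At plum: go right to fern.
      At fern: go left to poppy.
        poppy is a leaf — visit poppy.
      Visit fern.
      At fern: go right to aster.
        aster is a leaf — visit aster.
  Visit lime.
  At lime: go right to tulip.
    At tulip: go left to elm.
      elm is a leaf — visit elm.
    Visit tulip.
    At tulip: no right child.
Full in-order sequence: yew, teak, kale, plum, poppy, fern, aster, lime, elm, tulip.

2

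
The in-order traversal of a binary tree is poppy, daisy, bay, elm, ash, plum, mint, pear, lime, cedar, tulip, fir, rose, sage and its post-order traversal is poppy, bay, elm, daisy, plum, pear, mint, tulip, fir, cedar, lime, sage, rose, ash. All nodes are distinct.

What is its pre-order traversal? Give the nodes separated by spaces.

The last element of post-order is the root; it splits in-order into left and right subtrees.
Root ash: left subtree has 4 nodes {poppy, daisy, bay, elm}, right has 9 {plum, mint, pear, lime, cedar, tulip, fir, rose, sage}.
  Root daisy: left subtree has 1 node {poppy}, right has 2 {bay, elm}.
    Root elm: left subtree has 1 node {bay}, right has 0 { }.
  Root rose: left subtree has 7 nodes {plum, mint, pear, lime, cedar, tulip, fir}, right has 1 {sage}.
    Root lime: left subtree has 3 nodes {plum, mint, pear}, right has 3 {cedar, tulip, fir}.
      Root mint: left subtree has 1 node {plum}, right has 1 {pear}.
      Root cedar: left subtree has 0 nodes { }, right has 2 {tulip, fir}.
        Root fir: left subtree has 1 node {tulip}, right has 0 { }.

ash daisy poppy elm bay rose lime mint plum pear cedar fir tulip sage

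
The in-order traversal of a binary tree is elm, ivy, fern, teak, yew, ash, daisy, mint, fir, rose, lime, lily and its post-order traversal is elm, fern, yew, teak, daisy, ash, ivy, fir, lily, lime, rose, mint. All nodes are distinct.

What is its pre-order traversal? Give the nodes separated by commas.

mint, ivy, elm, ash, teak, fern, yew, daisy, rose, fir, lime, lily

The last element of post-order is the root; it splits in-order into left and right subtrees.
Root mint: left subtree has 7 nodes {elm, ivy, fern, teak, yew, ash, daisy}, right has 4 {fir, rose, lime, lily}.
  Root ivy: left subtree has 1 node {elm}, right has 5 {fern, teak, yew, ash, daisy}.
    Root ash: left subtree has 3 nodes {fern, teak, yew}, right has 1 {daisy}.
      Root teak: left subtree has 1 node {fern}, right has 1 {yew}.
  Root rose: left subtree has 1 node {fir}, right has 2 {lime, lily}.
    Root lime: left subtree has 0 nodes { }, right has 1 {lily}.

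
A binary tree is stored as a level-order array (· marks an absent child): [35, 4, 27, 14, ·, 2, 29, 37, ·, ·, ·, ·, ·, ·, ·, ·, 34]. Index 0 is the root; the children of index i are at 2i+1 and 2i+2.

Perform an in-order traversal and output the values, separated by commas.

In-order visits the left subtree, then the node, then the right subtree.
At 35: go left to 4.
  At 4: go left to 14.
    At 14: go left to 37.
      At 37: no left child.
      Visit 37.
      At 37: go right to 34.
        34 is a leaf — visit 34.
    Visit 14.
    At 14: no right child.
  Visit 4.
  At 4: no right child.
Visit 35.
At 35: go right to 27.
  At 27: go left to 2.
    2 is a leaf — visit 2.
  Visit 27.
  At 27: go right to 29.
    29 is a leaf — visit 29.

37, 34, 14, 4, 35, 2, 27, 29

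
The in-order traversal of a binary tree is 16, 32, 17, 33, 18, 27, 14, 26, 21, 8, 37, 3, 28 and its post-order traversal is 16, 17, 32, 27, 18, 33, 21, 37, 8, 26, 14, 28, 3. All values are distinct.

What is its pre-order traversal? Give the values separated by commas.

The last element of post-order is the root; it splits in-order into left and right subtrees.
Root 3: left subtree has 11 nodes {16, 32, 17, 33, 18, 27, 14, 26, 21, 8, 37}, right has 1 {28}.
  Root 14: left subtree has 6 nodes {16, 32, 17, 33, 18, 27}, right has 4 {26, 21, 8, 37}.
    Root 33: left subtree has 3 nodes {16, 32, 17}, right has 2 {18, 27}.
      Root 32: left subtree has 1 node {16}, right has 1 {17}.
      Root 18: left subtree has 0 nodes { }, right has 1 {27}.
    Root 26: left subtree has 0 nodes { }, right has 3 {21, 8, 37}.
      Root 8: left subtree has 1 node {21}, right has 1 {37}.

3, 14, 33, 32, 16, 17, 18, 27, 26, 8, 21, 37, 28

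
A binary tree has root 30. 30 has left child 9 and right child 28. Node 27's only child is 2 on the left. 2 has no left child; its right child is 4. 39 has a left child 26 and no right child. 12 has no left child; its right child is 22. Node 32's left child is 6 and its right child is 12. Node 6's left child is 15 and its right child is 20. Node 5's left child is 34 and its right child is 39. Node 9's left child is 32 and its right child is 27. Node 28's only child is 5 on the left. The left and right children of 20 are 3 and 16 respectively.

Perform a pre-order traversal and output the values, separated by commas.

Pre-order visits the node, then its left subtree, then its right subtree.
Visit 30.
At 30: go left to 9.
  Visit 9.
  At 9: go left to 32.
    Visit 32.
    At 32: go left to 6.
      Visit 6.
      At 6: go left to 15.
        15 is a leaf — visit 15.
      At 6: go right to 20.
        Visit 20.
        At 20: go left to 3.
          3 is a leaf — visit 3.
        At 20: go right to 16.
          16 is a leaf — visit 16.
    At 32: go right to 12.
      Visit 12.
      At 12: no left child.
      At 12: go right to 22.
        22 is a leaf — visit 22.
  At 9: go right to 27.
    Visit 27.
    At 27: go left to 2.
      Visit 2.
      At 2: no left child.
      At 2: go right to 4.
        4 is a leaf — visit 4.
    At 27: no right child.
At 30: go right to 28.
  Visit 28.
  At 28: go left to 5.
    Visit 5.
    At 5: go left to 34.
      34 is a leaf — visit 34.
    At 5: go right to 39.
      Visit 39.
      At 39: go left to 26.
        26 is a leaf — visit 26.
      At 39: no right child.
  At 28: no right child.

30, 9, 32, 6, 15, 20, 3, 16, 12, 22, 27, 2, 4, 28, 5, 34, 39, 26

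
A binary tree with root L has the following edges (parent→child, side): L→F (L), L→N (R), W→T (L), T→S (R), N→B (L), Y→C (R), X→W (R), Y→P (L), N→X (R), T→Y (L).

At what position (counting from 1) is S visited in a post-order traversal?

Post-order visits the left subtree, then the right subtree, then the node.
At L: go left to F.
  F is a leaf — visit F.
At L: go right to N.
  At N: go left to B.
    B is a leaf — visit B.
  At N: go right to X.
    At X: no left child.
    At X: go right to W.
      At W: go left to T.
        At T: go left to Y.
          At Y: go left to P.
            P is a leaf — visit P.
          At Y: go right to C.
            C is a leaf — visit C.
          Visit Y.
        At T: go right to S.
          S is a leaf — visit S.
        Visit T.
      At W: no right child.
      Visit W.
    Visit X.
  Visit N.
Visit L.
Full post-order sequence: F, B, P, C, Y, S, T, W, X, N, L.

6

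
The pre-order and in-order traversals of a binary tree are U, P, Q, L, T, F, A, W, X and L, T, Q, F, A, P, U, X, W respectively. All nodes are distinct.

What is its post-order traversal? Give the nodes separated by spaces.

T L A F Q P X W U

The first element of pre-order is the root; it splits in-order into left and right subtrees.
Root U: left subtree has 6 nodes {L, T, Q, F, A, P}, right has 2 {X, W}.
  Root P: left subtree has 5 nodes {L, T, Q, F, A}, right has 0 { }.
    Root Q: left subtree has 2 nodes {L, T}, right has 2 {F, A}.
      Root L: left subtree has 0 nodes { }, right has 1 {T}.
      Root F: left subtree has 0 nodes { }, right has 1 {A}.
  Root W: left subtree has 1 node {X}, right has 0 { }.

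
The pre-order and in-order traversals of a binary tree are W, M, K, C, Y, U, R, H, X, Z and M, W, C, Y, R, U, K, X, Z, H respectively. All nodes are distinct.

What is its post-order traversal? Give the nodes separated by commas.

M, R, U, Y, C, Z, X, H, K, W

The first element of pre-order is the root; it splits in-order into left and right subtrees.
Root W: left subtree has 1 node {M}, right has 8 {C, Y, R, U, K, X, Z, H}.
  Root K: left subtree has 4 nodes {C, Y, R, U}, right has 3 {X, Z, H}.
    Root C: left subtree has 0 nodes { }, right has 3 {Y, R, U}.
      Root Y: left subtree has 0 nodes { }, right has 2 {R, U}.
        Root U: left subtree has 1 node {R}, right has 0 { }.
    Root H: left subtree has 2 nodes {X, Z}, right has 0 { }.
      Root X: left subtree has 0 nodes { }, right has 1 {Z}.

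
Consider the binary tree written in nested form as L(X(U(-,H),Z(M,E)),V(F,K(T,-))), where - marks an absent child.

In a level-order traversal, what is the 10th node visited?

E

Level-order visits nodes level by level from the root, left to right within each level.
Level 0: L
Level 1: X, V
Level 2: U, Z, F, K
Level 3: H, M, E, T
Full level-order sequence: L, X, V, U, Z, F, K, H, M, E, T.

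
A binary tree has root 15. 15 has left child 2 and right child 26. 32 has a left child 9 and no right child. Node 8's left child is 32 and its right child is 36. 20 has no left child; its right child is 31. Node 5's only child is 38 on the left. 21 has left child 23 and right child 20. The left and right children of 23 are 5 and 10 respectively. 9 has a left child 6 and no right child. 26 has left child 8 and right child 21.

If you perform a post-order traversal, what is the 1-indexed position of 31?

Post-order visits the left subtree, then the right subtree, then the node.
At 15: go left to 2.
  2 is a leaf — visit 2.
At 15: go right to 26.
  At 26: go left to 8.
    At 8: go left to 32.
      At 32: go left to 9.
        At 9: go left to 6.
          6 is a leaf — visit 6.
        At 9: no right child.
        Visit 9.
      At 32: no right child.
      Visit 32.
    At 8: go right to 36.
      36 is a leaf — visit 36.
    Visit 8.
  At 26: go right to 21.
    At 21: go left to 23.
      At 23: go left to 5.
        At 5: go left to 38.
          38 is a leaf — visit 38.
        At 5: no right child.
        Visit 5.
      At 23: go right to 10.
        10 is a leaf — visit 10.
      Visit 23.
    At 21: go right to 20.
      At 20: no left child.
      At 20: go right to 31.
        31 is a leaf — visit 31.
      Visit 20.
    Visit 21.
  Visit 26.
Visit 15.
Full post-order sequence: 2, 6, 9, 32, 36, 8, 38, 5, 10, 23, 31, 20, 21, 26, 15.

11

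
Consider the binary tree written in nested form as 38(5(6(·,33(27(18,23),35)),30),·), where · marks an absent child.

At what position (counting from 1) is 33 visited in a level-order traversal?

Level-order visits nodes level by level from the root, left to right within each level.
Level 0: 38
Level 1: 5
Level 2: 6, 30
Level 3: 33
Level 4: 27, 35
Level 5: 18, 23
Full level-order sequence: 38, 5, 6, 30, 33, 27, 35, 18, 23.

5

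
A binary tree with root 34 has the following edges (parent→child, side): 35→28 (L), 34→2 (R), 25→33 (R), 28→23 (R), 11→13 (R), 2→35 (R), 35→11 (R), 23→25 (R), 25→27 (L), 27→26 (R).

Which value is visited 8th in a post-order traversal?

11

Post-order visits the left subtree, then the right subtree, then the node.
At 34: no left child.
At 34: go right to 2.
  At 2: no left child.
  At 2: go right to 35.
    At 35: go left to 28.
      At 28: no left child.
      At 28: go right to 23.
        At 23: no left child.
        At 23: go right to 25.
          At 25: go left to 27.
            At 27: no left child.
            At 27: go right to 26.
              26 is a leaf — visit 26.
            Visit 27.
          At 25: go right to 33.
            33 is a leaf — visit 33.
          Visit 25.
        Visit 23.
      Visit 28.
    At 35: go right to 11.
      At 11: no left child.
      At 11: go right to 13.
        13 is a leaf — visit 13.
      Visit 11.
    Visit 35.
  Visit 2.
Visit 34.
Full post-order sequence: 26, 27, 33, 25, 23, 28, 13, 11, 35, 2, 34.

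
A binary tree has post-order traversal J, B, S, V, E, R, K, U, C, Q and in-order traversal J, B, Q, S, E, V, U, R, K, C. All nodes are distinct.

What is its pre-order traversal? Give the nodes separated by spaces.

Q B J C U E S V K R

The last element of post-order is the root; it splits in-order into left and right subtrees.
Root Q: left subtree has 2 nodes {J, B}, right has 7 {S, E, V, U, R, K, C}.
  Root B: left subtree has 1 node {J}, right has 0 { }.
  Root C: left subtree has 6 nodes {S, E, V, U, R, K}, right has 0 { }.
    Root U: left subtree has 3 nodes {S, E, V}, right has 2 {R, K}.
      Root E: left subtree has 1 node {S}, right has 1 {V}.
      Root K: left subtree has 1 node {R}, right has 0 { }.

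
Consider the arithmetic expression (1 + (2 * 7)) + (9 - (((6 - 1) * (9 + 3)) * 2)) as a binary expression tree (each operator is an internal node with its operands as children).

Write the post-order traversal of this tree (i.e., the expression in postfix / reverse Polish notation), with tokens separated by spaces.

Post-order on an expression tree gives postfix notation: for each operator, emit left operand, right operand, then the operator.

1 2 7 * + 9 6 1 - 9 3 + * 2 * - +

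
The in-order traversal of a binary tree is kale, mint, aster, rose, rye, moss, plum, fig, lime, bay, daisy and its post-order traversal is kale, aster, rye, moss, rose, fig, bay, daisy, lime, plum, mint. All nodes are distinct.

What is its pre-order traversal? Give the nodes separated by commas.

The last element of post-order is the root; it splits in-order into left and right subtrees.
Root mint: left subtree has 1 node {kale}, right has 9 {aster, rose, rye, moss, plum, fig, lime, bay, daisy}.
  Root plum: left subtree has 4 nodes {aster, rose, rye, moss}, right has 4 {fig, lime, bay, daisy}.
    Root rose: left subtree has 1 node {aster}, right has 2 {rye, moss}.
      Root moss: left subtree has 1 node {rye}, right has 0 { }.
    Root lime: left subtree has 1 node {fig}, right has 2 {bay, daisy}.
      Root daisy: left subtree has 1 node {bay}, right has 0 { }.

mint, kale, plum, rose, aster, moss, rye, lime, fig, daisy, bay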